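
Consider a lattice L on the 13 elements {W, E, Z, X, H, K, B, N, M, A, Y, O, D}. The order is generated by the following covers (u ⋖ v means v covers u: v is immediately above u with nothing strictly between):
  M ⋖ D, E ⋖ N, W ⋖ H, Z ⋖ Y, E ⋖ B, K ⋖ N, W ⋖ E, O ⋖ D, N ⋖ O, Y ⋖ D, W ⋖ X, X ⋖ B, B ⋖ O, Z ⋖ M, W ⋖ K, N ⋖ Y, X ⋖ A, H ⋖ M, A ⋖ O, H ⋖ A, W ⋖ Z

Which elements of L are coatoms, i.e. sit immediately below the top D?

The coatoms are exactly the elements covered by D: M, O, Y.

M, O, Y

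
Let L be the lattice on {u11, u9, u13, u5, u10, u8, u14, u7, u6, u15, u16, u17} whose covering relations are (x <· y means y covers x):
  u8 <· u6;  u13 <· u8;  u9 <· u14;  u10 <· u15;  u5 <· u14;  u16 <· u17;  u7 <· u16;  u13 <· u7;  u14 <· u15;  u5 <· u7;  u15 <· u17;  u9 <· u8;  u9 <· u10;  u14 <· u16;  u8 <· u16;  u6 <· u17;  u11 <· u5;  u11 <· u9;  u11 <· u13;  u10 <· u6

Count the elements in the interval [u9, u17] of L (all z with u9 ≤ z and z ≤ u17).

8

The interval [u9, u17] = {u10, u14, u15, u16, u17, u6, u8, u9}, which has 8 elements.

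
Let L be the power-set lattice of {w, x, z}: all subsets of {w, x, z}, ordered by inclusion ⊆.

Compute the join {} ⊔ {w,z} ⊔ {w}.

Under ⊆, join is union: {} ∪ {w,z} ∪ {w} = {w,z}.

{w,z}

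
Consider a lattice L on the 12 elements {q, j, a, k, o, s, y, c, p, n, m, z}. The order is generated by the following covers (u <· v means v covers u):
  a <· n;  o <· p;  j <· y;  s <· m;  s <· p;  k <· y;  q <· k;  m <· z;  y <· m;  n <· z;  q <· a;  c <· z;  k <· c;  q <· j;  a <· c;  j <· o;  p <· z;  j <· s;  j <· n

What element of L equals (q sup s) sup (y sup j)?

q ∨ s = s
y ∨ j = y
s ∨ y = m

m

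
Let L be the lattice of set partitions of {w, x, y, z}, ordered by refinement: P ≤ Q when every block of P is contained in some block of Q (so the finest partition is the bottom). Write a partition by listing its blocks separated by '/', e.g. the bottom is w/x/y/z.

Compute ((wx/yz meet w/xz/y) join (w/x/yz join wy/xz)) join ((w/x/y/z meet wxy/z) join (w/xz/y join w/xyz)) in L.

wxyz

wx/yz ∧ w/xz/y = w/x/y/z
w/x/yz ∨ wy/xz = wxyz
w/x/y/z ∨ wxyz = wxyz
w/x/y/z ∧ wxy/z = w/x/y/z
w/xz/y ∨ w/xyz = w/xyz
w/x/y/z ∨ w/xyz = w/xyz
wxyz ∨ w/xyz = wxyz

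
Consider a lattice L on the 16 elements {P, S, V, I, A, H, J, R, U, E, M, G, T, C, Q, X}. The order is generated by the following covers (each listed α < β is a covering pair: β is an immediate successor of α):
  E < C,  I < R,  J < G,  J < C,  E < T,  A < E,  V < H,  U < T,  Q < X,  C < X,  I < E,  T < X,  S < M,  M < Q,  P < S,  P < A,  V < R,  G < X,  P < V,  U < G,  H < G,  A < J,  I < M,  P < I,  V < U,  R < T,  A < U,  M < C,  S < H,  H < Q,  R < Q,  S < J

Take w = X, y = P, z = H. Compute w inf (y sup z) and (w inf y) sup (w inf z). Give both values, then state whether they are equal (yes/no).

y sup z = H, so w inf (y sup z) = X inf H = H.
w inf y = P and w inf z = H, so (w inf y) sup (w inf z) = P sup H = H.
Equal: yes.

H; H; yes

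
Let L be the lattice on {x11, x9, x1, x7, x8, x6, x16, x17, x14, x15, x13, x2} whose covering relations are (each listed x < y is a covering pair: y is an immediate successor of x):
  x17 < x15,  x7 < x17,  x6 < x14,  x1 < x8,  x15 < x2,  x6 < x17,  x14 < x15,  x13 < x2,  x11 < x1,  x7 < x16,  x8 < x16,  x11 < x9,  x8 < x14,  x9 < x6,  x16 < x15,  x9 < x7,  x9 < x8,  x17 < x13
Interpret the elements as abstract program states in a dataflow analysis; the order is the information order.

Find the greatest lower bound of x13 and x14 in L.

x6

Common lower bounds of {x13, x14}: x11, x6, x9.
The greatest among these is x6.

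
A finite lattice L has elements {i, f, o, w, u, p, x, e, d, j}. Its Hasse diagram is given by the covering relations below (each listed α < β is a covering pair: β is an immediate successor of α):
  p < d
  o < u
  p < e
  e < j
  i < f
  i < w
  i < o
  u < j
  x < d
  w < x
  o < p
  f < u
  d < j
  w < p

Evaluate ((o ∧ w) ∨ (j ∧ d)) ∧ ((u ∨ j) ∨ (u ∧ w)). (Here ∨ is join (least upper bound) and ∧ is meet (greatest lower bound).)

o ∧ w = i
j ∧ d = d
i ∨ d = d
u ∨ j = j
u ∧ w = i
j ∨ i = j
d ∧ j = d

d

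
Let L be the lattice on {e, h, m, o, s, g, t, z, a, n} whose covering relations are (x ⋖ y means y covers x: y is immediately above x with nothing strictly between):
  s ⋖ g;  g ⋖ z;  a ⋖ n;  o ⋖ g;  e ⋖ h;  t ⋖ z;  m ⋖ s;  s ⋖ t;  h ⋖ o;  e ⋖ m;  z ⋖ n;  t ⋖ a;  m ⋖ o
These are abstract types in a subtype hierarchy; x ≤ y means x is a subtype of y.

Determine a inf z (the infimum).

t

Common lower bounds of {a, z}: e, m, s, t.
The greatest among these is t.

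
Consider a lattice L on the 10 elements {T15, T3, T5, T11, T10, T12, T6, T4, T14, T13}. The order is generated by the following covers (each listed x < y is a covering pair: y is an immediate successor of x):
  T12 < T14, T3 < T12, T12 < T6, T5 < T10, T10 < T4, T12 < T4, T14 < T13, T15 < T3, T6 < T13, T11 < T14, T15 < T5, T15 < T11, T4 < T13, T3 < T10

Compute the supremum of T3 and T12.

Common upper bounds of {T3, T12}: T12, T13, T14, T4, T6.
The least among these is T12.

T12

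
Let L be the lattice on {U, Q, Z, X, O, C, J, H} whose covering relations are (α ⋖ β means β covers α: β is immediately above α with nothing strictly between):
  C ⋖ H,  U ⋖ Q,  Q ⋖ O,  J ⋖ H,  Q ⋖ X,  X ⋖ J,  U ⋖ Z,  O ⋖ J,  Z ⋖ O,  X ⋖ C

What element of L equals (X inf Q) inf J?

X ∧ Q = Q
Q ∧ J = Q

Q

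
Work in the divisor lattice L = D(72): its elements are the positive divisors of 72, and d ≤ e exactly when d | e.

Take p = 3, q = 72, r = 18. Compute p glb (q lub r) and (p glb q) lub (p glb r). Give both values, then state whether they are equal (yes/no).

3; 3; yes

q lub r = 72, so p glb (q lub r) = 3 glb 72 = 3.
p glb q = 3 and p glb r = 3, so (p glb q) lub (p glb r) = 3 lub 3 = 3.
Equal: yes.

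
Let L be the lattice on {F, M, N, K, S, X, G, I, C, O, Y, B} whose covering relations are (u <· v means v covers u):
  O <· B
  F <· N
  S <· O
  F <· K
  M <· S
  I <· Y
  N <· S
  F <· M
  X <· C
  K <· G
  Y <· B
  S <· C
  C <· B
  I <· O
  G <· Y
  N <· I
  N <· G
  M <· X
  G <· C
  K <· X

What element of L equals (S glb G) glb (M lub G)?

S ∧ G = N
M ∨ G = C
N ∧ C = N

N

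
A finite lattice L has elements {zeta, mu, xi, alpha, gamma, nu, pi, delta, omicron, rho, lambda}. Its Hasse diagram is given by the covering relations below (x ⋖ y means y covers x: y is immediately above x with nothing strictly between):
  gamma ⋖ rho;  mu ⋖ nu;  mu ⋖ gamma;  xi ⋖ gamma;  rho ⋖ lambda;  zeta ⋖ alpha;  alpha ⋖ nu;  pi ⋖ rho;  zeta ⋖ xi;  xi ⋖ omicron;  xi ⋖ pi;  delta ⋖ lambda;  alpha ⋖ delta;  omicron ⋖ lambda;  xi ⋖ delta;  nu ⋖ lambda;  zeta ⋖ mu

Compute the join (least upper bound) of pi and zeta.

pi

Common upper bounds of {pi, zeta}: lambda, pi, rho.
The least among these is pi.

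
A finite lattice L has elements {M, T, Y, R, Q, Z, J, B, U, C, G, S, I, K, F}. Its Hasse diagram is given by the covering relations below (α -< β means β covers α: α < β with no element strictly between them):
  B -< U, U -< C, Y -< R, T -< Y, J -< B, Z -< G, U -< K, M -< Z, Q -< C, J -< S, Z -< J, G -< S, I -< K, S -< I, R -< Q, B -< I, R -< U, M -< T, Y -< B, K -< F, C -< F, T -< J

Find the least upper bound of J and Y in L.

Common upper bounds of {J, Y}: B, C, F, I, K, U.
The least among these is B.

B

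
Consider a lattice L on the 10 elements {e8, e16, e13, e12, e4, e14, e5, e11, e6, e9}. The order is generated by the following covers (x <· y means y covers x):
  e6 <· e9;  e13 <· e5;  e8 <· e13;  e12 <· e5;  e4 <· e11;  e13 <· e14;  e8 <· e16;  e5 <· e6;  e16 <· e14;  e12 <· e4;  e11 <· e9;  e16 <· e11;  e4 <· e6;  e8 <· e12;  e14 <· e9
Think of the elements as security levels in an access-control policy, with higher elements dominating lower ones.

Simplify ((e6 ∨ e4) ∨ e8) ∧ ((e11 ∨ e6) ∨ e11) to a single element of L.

e6

e6 ∨ e4 = e6
e6 ∨ e8 = e6
e11 ∨ e6 = e9
e9 ∨ e11 = e9
e6 ∧ e9 = e6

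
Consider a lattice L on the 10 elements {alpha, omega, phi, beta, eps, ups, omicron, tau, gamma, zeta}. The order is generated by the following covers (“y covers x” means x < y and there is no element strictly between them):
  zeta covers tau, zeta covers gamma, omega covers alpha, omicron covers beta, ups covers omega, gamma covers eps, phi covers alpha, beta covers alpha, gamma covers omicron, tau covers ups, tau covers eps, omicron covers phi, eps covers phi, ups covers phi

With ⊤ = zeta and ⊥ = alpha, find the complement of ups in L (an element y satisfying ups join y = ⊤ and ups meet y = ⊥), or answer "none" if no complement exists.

Need y with ups ∨ y = zeta and ups ∧ y = alpha.
Checking each element gives: beta.

beta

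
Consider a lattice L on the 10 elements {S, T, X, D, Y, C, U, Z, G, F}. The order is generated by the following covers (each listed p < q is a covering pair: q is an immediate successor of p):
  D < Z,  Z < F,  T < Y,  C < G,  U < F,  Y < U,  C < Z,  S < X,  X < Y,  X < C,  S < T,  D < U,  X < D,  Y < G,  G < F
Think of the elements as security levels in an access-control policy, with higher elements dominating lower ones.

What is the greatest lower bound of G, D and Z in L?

Common lower bounds of {G, D, Z}: S, X.
The greatest among these is X.

X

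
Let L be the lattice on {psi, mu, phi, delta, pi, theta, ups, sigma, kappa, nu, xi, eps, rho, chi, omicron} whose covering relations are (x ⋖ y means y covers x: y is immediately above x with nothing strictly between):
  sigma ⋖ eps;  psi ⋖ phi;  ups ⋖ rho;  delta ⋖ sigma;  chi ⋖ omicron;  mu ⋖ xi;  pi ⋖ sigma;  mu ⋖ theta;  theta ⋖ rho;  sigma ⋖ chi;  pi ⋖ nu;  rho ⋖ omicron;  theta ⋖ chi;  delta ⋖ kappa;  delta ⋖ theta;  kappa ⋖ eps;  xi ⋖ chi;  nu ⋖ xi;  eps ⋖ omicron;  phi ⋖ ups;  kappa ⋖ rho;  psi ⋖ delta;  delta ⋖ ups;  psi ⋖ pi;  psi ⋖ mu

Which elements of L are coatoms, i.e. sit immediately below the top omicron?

The coatoms are exactly the elements covered by omicron: chi, eps, rho.

chi, eps, rho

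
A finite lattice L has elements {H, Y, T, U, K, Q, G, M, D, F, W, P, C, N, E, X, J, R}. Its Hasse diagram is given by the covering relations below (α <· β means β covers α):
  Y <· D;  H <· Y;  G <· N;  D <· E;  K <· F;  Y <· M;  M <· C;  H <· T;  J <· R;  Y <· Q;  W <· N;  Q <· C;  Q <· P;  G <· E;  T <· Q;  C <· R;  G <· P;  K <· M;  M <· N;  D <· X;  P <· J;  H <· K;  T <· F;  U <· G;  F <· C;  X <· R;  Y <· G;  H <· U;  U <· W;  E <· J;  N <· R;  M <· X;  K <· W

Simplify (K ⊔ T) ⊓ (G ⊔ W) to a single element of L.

K

K ∨ T = F
G ∨ W = N
F ∧ N = K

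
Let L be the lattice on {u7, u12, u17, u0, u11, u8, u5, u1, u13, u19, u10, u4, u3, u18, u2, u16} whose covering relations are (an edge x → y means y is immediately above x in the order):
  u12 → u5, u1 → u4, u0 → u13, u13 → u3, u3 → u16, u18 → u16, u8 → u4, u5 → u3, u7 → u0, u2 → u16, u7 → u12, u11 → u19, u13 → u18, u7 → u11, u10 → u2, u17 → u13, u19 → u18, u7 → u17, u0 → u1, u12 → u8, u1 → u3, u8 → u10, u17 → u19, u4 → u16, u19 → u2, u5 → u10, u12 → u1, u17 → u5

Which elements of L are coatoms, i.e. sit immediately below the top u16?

u18, u2, u3, u4

The coatoms are exactly the elements covered by u16: u18, u2, u3, u4.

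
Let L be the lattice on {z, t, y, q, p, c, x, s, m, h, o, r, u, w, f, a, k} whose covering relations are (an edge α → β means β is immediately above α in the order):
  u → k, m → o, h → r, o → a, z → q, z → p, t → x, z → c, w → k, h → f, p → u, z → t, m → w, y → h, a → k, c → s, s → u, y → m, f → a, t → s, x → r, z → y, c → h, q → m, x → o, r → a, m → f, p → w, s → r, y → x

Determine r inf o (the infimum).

x

Common lower bounds of {r, o}: t, x, y, z.
The greatest among these is x.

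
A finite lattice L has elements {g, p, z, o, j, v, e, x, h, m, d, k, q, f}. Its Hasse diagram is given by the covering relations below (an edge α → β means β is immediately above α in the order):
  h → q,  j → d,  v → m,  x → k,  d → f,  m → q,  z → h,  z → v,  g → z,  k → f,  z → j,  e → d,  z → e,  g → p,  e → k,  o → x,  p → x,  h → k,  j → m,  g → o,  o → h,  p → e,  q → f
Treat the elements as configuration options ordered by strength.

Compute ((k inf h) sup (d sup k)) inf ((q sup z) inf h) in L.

k ∧ h = h
d ∨ k = f
h ∨ f = f
q ∨ z = q
q ∧ h = h
f ∧ h = h

h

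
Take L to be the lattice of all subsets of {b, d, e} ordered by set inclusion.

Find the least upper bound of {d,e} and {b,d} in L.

{b,d,e}

Under ⊆, join is union: {d,e} ∪ {b,d} = {b,d,e}.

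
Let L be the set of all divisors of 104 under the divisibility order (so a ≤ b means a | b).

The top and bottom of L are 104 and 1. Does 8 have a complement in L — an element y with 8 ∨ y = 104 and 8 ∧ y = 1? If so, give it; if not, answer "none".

13

Need y with 8 ∨ y = 104 and 8 ∧ y = 1.
Checking each element gives: 13.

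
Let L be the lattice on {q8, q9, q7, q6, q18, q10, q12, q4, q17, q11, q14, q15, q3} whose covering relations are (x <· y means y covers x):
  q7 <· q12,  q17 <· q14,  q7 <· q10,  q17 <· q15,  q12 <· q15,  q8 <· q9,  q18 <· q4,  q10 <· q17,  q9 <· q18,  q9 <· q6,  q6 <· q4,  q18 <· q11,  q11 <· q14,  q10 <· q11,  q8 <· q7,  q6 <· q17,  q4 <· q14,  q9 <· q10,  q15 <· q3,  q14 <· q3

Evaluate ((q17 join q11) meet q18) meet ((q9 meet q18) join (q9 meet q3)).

q9

q17 ∨ q11 = q14
q14 ∧ q18 = q18
q9 ∧ q18 = q9
q9 ∧ q3 = q9
q9 ∨ q9 = q9
q18 ∧ q9 = q9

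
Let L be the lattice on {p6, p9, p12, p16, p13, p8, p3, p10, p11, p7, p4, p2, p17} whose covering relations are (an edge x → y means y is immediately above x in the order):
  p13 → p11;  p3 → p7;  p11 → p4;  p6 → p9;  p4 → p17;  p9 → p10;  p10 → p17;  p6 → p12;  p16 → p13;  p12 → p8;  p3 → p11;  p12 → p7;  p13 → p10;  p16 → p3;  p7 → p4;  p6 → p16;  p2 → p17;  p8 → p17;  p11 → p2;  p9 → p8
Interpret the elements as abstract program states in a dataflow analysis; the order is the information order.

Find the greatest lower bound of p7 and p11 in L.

Common lower bounds of {p7, p11}: p16, p3, p6.
The greatest among these is p3.

p3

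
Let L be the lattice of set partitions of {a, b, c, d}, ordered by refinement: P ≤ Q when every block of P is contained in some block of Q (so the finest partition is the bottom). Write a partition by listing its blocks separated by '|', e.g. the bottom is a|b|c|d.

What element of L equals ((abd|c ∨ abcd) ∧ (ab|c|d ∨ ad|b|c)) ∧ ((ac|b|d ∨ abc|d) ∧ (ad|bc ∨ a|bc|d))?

abd|c ∨ abcd = abcd
ab|c|d ∨ ad|b|c = abd|c
abcd ∧ abd|c = abd|c
ac|b|d ∨ abc|d = abc|d
ad|bc ∨ a|bc|d = ad|bc
abc|d ∧ ad|bc = a|bc|d
abd|c ∧ a|bc|d = a|b|c|d

a|b|c|d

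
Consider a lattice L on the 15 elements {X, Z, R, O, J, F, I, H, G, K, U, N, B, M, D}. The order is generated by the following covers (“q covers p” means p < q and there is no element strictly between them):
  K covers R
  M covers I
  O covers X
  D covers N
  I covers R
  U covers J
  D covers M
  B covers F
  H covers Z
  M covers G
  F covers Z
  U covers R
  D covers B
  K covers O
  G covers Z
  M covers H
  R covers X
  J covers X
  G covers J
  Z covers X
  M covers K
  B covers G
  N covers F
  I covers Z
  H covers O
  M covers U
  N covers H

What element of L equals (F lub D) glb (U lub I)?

M

F ∨ D = D
U ∨ I = M
D ∧ M = M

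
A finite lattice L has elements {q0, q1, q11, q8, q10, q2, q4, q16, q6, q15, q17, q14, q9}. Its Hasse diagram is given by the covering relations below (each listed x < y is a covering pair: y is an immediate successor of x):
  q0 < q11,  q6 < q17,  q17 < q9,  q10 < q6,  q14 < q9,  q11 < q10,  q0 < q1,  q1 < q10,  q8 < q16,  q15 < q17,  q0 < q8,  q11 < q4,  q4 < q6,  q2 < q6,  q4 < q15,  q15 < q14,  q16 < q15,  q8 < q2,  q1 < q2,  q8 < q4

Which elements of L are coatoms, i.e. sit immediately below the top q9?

The coatoms are exactly the elements covered by q9: q14, q17.

q14, q17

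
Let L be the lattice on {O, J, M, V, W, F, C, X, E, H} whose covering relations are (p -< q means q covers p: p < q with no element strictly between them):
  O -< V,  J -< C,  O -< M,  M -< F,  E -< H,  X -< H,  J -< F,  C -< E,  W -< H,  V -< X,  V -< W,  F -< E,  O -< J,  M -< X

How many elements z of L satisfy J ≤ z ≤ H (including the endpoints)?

The interval [J, H] = {C, E, F, H, J}, which has 5 elements.

5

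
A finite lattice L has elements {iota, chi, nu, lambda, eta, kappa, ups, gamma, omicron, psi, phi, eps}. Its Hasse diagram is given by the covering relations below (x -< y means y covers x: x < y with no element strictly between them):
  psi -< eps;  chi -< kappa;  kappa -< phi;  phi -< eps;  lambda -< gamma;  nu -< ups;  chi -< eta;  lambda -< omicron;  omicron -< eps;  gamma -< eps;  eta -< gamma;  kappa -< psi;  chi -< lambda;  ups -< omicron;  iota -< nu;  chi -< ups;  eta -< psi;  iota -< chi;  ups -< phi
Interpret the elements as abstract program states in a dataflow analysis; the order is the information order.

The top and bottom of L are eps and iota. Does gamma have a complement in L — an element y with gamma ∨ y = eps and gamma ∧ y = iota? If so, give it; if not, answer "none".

Need y with gamma ∨ y = eps and gamma ∧ y = iota.
Checking each element gives: nu.

nu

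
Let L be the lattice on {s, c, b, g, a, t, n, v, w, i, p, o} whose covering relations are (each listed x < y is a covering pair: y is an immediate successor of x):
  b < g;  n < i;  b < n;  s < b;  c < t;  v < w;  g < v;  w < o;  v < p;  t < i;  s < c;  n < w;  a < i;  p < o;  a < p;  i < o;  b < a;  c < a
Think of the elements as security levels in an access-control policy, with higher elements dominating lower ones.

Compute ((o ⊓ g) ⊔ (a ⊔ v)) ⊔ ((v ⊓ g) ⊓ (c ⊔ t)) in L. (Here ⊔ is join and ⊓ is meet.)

p

o ∧ g = g
a ∨ v = p
g ∨ p = p
v ∧ g = g
c ∨ t = t
g ∧ t = s
p ∨ s = p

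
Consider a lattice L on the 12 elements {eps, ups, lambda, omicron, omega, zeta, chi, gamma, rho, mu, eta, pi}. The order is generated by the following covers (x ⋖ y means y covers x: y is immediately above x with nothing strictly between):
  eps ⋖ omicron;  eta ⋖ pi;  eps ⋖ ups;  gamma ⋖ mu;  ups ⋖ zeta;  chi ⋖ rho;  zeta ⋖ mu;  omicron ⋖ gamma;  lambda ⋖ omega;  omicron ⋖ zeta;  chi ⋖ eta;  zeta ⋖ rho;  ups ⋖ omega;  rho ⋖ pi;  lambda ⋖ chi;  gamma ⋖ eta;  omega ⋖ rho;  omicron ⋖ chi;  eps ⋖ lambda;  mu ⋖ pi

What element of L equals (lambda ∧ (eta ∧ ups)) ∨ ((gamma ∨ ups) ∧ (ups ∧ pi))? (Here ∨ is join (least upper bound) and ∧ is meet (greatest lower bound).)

ups

eta ∧ ups = eps
lambda ∧ eps = eps
gamma ∨ ups = mu
ups ∧ pi = ups
mu ∧ ups = ups
eps ∨ ups = ups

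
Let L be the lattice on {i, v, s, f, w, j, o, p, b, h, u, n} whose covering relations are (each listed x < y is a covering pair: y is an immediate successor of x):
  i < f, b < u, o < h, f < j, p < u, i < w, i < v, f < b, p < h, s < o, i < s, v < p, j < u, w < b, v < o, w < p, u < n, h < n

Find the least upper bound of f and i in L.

f

Common upper bounds of {f, i}: b, f, j, n, u.
The least among these is f.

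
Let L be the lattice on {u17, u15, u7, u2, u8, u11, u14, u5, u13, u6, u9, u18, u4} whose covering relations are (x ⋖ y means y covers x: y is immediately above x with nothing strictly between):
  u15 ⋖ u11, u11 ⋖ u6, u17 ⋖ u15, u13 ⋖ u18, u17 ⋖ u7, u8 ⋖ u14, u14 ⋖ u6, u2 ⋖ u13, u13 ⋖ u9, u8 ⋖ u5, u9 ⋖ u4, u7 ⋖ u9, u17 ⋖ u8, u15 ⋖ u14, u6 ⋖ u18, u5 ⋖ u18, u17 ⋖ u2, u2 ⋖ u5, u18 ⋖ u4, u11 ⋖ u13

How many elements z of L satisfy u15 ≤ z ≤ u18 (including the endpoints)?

The interval [u15, u18] = {u11, u13, u14, u15, u18, u6}, which has 6 elements.

6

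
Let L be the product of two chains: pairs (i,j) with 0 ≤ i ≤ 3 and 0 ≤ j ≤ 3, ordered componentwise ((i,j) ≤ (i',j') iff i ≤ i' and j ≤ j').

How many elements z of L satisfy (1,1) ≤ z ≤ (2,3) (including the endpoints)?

The interval [(1,1), (2,3)] = {(1,1), (1,2), (1,3), (2,1), (2,2), (2,3)}, which has 6 elements.

6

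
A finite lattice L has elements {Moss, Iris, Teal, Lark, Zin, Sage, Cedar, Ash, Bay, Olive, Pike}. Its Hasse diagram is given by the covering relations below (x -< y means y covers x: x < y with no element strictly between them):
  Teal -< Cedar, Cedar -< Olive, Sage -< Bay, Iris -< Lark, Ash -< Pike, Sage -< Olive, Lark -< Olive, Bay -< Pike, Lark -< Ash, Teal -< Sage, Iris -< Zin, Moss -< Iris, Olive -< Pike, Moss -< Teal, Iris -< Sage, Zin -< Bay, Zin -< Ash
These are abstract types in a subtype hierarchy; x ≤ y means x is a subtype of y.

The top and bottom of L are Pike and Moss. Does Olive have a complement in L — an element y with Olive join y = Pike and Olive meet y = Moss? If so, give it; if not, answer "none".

none

For every candidate y, either Olive ∨ y ≠ Pike or Olive ∧ y ≠ Moss; no complement exists.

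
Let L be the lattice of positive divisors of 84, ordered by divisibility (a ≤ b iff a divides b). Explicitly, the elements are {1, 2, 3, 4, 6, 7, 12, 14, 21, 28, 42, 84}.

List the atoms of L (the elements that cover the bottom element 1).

2, 3, 7

The atoms are exactly the elements that cover 1: 2, 3, 7.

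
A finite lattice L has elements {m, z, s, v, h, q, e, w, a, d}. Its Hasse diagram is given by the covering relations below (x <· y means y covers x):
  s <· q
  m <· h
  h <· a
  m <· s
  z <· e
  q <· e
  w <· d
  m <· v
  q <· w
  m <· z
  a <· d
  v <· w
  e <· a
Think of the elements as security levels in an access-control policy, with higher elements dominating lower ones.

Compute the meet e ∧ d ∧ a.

e

Common lower bounds of {e, d, a}: e, m, q, s, z.
The greatest among these is e.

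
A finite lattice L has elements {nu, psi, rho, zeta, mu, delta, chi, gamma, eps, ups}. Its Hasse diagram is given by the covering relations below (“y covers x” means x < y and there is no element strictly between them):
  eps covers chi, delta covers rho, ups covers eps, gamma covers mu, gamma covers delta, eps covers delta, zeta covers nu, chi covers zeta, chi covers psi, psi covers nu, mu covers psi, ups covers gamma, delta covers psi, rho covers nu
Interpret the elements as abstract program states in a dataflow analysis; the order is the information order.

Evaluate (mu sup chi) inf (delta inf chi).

mu ∨ chi = ups
delta ∧ chi = psi
ups ∧ psi = psi

psi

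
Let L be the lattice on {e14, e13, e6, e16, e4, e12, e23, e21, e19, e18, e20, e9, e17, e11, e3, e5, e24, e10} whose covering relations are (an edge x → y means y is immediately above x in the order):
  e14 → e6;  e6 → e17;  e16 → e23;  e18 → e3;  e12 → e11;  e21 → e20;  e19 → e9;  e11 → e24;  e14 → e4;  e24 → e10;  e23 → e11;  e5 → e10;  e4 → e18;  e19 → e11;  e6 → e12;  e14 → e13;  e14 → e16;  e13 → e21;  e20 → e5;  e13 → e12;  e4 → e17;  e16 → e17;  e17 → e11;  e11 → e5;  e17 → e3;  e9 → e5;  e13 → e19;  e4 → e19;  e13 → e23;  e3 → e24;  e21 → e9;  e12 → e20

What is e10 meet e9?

Common lower bounds of {e10, e9}: e13, e14, e19, e21, e4, e9.
The greatest among these is e9.

e9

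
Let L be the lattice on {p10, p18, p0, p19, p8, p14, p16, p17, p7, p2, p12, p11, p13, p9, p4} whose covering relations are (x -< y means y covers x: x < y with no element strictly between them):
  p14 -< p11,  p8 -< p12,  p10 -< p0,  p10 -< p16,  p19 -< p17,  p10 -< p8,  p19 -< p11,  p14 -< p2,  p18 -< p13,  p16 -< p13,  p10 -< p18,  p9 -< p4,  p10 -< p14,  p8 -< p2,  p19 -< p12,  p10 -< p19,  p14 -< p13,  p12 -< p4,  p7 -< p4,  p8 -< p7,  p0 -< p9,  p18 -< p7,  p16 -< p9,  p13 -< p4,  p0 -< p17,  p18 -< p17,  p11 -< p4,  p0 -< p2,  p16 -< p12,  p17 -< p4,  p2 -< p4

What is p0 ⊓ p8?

p10

Common lower bounds of {p0, p8}: p10.
The greatest among these is p10.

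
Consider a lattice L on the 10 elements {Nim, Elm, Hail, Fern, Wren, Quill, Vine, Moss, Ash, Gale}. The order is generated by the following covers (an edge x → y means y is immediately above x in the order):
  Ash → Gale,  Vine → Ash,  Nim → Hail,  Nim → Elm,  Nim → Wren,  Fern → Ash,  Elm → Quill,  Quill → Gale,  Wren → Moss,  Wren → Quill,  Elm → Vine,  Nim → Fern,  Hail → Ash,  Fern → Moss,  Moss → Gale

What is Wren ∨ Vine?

Common upper bounds of {Wren, Vine}: Gale.
The least among these is Gale.

Gale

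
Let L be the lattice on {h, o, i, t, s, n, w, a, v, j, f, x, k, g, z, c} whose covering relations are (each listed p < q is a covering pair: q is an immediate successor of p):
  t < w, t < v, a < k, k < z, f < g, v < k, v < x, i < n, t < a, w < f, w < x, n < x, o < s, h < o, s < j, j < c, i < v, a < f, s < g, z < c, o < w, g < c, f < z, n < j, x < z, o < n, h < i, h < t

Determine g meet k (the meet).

Common lower bounds of {g, k}: a, h, t.
The greatest among these is a.

a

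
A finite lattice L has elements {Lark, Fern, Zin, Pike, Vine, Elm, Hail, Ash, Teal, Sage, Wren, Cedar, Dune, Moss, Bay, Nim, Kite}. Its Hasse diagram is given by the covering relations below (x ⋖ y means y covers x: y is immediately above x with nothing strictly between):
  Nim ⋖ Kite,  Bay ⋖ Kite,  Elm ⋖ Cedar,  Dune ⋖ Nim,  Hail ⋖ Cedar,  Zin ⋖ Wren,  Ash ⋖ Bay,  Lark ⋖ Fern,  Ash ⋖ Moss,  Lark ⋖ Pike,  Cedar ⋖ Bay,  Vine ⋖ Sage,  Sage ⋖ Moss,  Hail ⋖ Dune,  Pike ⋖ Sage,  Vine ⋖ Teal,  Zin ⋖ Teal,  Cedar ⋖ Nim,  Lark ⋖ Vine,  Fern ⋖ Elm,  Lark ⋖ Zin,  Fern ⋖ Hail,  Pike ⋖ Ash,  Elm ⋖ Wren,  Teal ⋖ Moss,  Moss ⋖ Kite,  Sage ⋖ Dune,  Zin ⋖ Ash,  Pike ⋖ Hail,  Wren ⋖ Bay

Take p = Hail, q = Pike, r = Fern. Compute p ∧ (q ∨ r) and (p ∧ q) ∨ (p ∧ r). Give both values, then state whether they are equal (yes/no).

q ∨ r = Hail, so p ∧ (q ∨ r) = Hail ∧ Hail = Hail.
p ∧ q = Pike and p ∧ r = Fern, so (p ∧ q) ∨ (p ∧ r) = Pike ∨ Fern = Hail.
Equal: yes.

Hail; Hail; yes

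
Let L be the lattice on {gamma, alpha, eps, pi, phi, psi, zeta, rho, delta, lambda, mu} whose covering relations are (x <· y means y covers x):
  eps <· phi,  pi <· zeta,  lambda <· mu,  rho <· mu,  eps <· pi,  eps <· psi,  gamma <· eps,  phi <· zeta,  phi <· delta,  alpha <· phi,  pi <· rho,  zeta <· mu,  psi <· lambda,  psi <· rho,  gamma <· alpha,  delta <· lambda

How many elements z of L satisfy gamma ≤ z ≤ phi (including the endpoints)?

The interval [gamma, phi] = {alpha, eps, gamma, phi}, which has 4 elements.

4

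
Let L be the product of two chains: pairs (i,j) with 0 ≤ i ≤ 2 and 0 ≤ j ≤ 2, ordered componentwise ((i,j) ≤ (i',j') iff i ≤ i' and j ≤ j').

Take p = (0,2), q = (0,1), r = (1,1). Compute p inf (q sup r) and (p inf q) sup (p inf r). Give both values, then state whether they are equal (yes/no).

(0,1); (0,1); yes

q sup r = (1,1), so p inf (q sup r) = (0,2) inf (1,1) = (0,1).
p inf q = (0,1) and p inf r = (0,1), so (p inf q) sup (p inf r) = (0,1) sup (0,1) = (0,1).
Equal: yes.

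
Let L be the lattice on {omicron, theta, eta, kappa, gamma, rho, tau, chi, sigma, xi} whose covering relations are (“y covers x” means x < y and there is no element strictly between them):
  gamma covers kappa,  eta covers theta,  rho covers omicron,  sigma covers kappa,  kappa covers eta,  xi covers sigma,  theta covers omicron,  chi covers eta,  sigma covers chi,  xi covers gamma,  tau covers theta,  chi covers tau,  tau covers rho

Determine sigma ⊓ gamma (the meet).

Common lower bounds of {sigma, gamma}: eta, kappa, omicron, theta.
The greatest among these is kappa.

kappa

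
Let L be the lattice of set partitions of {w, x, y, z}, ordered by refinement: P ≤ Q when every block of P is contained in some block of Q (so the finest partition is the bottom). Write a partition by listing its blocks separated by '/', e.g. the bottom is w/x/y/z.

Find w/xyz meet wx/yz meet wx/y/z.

w/x/y/z

The meet (common refinement) of w/xyz, wx/yz, wx/y/z intersects blocks pairwise, giving w/x/y/z.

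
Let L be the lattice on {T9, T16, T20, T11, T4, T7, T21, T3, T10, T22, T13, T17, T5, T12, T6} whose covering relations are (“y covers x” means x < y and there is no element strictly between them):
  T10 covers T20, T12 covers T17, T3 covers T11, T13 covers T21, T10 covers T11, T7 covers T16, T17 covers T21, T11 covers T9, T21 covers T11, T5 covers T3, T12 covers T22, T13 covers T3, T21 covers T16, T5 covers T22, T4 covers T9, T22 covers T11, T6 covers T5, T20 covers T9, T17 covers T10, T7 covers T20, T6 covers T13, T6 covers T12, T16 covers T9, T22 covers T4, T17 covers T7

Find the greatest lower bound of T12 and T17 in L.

T17

Common lower bounds of {T12, T17}: T10, T11, T16, T17, T20, T21, T7, T9.
The greatest among these is T17.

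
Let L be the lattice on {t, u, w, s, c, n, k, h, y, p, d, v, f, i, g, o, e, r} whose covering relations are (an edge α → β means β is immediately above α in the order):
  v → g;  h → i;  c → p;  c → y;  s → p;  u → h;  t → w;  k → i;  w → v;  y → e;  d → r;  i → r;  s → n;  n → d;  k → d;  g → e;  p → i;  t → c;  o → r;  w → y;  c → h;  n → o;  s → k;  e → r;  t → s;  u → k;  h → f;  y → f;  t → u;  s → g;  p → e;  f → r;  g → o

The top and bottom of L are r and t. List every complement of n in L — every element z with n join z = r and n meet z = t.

c, f, h, y

Need z with n ∨ z = r and n ∧ z = t.
Checking each element gives: c, f, h, y.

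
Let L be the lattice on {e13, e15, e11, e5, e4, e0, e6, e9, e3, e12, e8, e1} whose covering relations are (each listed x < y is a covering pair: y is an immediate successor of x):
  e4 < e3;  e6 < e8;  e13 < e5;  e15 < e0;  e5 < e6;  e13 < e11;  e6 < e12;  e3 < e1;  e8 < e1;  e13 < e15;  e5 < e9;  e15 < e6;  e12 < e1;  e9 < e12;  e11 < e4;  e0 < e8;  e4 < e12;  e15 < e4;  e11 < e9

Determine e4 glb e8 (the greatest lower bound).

Common lower bounds of {e4, e8}: e13, e15.
The greatest among these is e15.

e15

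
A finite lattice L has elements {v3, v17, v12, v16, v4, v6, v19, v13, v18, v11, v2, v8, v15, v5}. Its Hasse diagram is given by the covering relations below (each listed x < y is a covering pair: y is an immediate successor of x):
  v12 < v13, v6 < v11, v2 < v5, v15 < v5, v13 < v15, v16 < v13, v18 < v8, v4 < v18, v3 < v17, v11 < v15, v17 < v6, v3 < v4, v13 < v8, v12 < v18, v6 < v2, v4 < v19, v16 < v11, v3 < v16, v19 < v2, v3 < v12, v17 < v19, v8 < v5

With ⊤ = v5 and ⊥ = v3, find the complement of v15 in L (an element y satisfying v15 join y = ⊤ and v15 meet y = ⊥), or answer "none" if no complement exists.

v4

Need y with v15 ∨ y = v5 and v15 ∧ y = v3.
Checking each element gives: v4.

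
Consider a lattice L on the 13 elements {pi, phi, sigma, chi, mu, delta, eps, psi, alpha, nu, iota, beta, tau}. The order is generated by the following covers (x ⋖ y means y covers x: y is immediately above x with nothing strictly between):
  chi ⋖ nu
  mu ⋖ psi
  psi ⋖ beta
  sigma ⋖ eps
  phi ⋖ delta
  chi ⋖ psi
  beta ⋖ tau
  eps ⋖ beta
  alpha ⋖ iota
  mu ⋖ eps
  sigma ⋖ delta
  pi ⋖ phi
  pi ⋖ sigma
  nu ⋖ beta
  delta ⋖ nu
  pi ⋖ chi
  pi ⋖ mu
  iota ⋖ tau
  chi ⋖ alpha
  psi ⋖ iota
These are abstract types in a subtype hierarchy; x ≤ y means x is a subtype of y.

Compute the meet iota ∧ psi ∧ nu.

chi

Common lower bounds of {iota, psi, nu}: chi, pi.
The greatest among these is chi.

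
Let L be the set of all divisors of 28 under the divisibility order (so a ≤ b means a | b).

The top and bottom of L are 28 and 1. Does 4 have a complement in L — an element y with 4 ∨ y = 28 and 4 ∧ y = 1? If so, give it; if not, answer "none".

Need y with 4 ∨ y = 28 and 4 ∧ y = 1.
Checking each element gives: 7.

7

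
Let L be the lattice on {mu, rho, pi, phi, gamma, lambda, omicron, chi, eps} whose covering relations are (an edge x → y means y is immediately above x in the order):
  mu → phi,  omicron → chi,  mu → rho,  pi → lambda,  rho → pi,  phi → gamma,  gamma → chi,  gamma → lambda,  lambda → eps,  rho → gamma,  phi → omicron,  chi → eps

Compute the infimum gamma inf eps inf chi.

Common lower bounds of {gamma, eps, chi}: gamma, mu, phi, rho.
The greatest among these is gamma.

gamma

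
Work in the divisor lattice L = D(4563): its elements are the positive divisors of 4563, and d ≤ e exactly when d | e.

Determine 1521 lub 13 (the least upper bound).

1521

Common upper bounds of {1521, 13}: 1521, 4563.
The least among these is 1521.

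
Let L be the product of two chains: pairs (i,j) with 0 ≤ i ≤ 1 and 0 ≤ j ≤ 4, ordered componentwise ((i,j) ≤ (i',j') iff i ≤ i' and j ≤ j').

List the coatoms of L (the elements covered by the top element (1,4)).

The coatoms are exactly the elements covered by (1,4): (0,4), (1,3).

(0,4), (1,3)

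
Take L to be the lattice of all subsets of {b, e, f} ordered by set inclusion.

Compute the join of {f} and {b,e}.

{b,e,f}

Common upper bounds of {{f}, {b,e}}: {b,e,f}.
The least among these is {b,e,f}.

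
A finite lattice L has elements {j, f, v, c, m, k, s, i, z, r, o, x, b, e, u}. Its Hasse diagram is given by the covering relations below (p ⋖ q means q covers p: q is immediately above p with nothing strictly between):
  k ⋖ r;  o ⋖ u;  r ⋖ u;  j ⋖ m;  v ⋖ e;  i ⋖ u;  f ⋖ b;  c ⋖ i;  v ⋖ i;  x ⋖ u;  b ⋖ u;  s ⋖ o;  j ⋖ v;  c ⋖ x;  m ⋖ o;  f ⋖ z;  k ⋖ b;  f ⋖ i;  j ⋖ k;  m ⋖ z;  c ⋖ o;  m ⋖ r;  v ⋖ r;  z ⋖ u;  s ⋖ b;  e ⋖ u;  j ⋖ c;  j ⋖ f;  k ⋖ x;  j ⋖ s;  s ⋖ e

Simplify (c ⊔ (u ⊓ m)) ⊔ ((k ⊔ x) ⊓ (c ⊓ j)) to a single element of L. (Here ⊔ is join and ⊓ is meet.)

u ∧ m = m
c ∨ m = o
k ∨ x = x
c ∧ j = j
x ∧ j = j
o ∨ j = o

o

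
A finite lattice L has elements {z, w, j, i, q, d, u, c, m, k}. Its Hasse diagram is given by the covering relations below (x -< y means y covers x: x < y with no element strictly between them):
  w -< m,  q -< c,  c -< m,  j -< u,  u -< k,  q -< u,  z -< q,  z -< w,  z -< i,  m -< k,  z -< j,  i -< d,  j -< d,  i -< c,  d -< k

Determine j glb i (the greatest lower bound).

z

Common lower bounds of {j, i}: z.
The greatest among these is z.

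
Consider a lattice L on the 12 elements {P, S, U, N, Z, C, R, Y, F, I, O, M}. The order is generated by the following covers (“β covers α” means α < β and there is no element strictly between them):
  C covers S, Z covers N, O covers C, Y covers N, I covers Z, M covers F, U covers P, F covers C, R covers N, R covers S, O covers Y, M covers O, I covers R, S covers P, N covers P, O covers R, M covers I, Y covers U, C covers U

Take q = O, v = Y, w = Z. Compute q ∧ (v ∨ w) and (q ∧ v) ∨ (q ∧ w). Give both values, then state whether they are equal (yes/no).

v ∨ w = M, so q ∧ (v ∨ w) = O ∧ M = O.
q ∧ v = Y and q ∧ w = N, so (q ∧ v) ∨ (q ∧ w) = Y ∨ N = Y.
Equal: no.

O; Y; no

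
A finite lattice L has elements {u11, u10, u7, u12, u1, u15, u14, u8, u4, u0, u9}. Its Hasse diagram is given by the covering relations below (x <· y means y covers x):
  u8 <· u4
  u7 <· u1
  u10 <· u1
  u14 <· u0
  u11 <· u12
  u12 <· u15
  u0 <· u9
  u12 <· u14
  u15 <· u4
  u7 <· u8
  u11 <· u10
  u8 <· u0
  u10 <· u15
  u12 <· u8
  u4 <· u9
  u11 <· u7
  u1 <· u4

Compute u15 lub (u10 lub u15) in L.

u15

u10 ∨ u15 = u15
u15 ∨ u15 = u15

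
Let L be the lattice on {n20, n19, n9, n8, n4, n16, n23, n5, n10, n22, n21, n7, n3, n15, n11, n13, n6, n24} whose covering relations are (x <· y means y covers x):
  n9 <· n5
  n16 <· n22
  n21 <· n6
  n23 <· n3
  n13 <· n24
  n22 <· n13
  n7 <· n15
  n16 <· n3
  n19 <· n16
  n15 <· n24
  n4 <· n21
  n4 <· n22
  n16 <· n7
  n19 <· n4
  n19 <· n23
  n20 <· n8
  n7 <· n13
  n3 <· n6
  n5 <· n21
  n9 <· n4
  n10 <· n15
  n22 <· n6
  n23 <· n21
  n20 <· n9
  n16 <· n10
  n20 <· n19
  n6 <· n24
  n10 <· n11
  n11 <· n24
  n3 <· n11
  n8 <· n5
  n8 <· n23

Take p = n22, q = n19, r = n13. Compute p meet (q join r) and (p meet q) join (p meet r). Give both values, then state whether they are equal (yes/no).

q join r = n13, so p meet (q join r) = n22 meet n13 = n22.
p meet q = n19 and p meet r = n22, so (p meet q) join (p meet r) = n19 join n22 = n22.
Equal: yes.

n22; n22; yes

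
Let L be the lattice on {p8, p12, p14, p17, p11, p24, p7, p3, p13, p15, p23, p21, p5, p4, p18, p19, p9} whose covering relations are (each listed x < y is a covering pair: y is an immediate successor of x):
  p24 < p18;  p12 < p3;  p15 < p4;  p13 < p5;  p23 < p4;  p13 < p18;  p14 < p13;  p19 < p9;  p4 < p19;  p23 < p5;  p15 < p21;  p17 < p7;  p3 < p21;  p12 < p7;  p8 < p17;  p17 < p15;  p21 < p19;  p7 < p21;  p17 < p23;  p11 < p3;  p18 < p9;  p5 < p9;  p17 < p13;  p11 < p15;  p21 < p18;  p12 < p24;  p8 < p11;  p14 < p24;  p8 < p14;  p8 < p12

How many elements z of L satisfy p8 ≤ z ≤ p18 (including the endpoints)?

12

The interval [p8, p18] = {p11, p12, p13, p14, p15, p17, p18, p21, p24, p3, p7, p8}, which has 12 elements.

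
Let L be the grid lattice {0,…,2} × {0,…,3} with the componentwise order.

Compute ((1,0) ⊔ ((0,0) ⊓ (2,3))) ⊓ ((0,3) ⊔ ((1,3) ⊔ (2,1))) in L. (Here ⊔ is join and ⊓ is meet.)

(0,0) ∧ (2,3) = (0,0)
(1,0) ∨ (0,0) = (1,0)
(1,3) ∨ (2,1) = (2,3)
(0,3) ∨ (2,3) = (2,3)
(1,0) ∧ (2,3) = (1,0)

(1,0)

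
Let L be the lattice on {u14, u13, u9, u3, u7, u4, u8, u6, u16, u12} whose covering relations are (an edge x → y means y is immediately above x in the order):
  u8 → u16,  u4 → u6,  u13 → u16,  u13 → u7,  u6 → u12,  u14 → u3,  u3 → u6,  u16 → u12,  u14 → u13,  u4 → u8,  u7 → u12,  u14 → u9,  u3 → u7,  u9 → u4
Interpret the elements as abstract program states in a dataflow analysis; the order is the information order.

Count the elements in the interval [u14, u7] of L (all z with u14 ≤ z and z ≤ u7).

4

The interval [u14, u7] = {u13, u14, u3, u7}, which has 4 elements.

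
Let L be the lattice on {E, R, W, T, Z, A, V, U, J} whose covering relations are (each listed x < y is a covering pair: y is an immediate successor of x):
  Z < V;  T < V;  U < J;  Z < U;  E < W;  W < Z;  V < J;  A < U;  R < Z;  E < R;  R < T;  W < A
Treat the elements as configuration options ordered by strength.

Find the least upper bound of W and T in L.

V

Common upper bounds of {W, T}: J, V.
The least among these is V.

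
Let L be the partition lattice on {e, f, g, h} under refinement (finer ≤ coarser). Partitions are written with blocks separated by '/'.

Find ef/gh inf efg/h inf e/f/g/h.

The meet (common refinement) of ef/gh, efg/h, e/f/g/h intersects blocks pairwise, giving e/f/g/h.

e/f/g/h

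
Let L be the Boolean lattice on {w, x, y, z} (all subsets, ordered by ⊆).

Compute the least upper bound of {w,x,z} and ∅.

Common upper bounds of {{w,x,z}, ∅}: {w,x,y,z}, {w,x,z}.
The least among these is {w,x,z}.

{w,x,z}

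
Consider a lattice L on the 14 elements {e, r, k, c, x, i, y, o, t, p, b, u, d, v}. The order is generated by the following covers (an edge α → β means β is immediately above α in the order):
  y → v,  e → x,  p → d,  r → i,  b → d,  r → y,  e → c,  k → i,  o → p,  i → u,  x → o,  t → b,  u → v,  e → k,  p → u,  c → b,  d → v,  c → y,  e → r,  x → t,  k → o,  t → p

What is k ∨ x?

Common upper bounds of {k, x}: d, o, p, u, v.
The least among these is o.

o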